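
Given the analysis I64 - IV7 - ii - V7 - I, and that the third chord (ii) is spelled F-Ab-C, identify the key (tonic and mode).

The chord Fm is a minor triad rooted on F; its label is ii.
If F is scale degree 2 and the mode makes that degree carry a minor triad, the tonic is Eb and the mode is major.

Eb major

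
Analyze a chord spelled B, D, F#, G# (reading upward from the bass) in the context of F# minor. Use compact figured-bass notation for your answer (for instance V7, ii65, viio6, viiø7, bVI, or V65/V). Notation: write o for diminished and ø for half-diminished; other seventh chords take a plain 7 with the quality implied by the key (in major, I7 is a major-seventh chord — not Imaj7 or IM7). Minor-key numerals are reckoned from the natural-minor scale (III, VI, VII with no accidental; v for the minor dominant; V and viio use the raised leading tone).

Stacked in thirds the chord is G#-B-D-F#: a half-diminished seventh chord on G#.
In F# minor, G# is the supertonic; the diatonic half-diminished seventh chord there is iiø7.
With B in the bass the chord is in first inversion, so the figured bass is 65.

iiø65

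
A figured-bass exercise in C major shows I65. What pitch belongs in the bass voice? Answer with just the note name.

I in C major has root C; the chord is C-E-G-B.
The figure 65 means first inversion — the third is in the bass.

E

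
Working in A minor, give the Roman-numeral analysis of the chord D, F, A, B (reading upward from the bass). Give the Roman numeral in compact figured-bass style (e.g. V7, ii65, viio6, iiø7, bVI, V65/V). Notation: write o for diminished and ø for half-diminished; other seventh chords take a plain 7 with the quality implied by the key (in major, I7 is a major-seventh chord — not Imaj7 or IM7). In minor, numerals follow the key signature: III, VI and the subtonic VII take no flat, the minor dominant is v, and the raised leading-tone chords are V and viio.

iiø65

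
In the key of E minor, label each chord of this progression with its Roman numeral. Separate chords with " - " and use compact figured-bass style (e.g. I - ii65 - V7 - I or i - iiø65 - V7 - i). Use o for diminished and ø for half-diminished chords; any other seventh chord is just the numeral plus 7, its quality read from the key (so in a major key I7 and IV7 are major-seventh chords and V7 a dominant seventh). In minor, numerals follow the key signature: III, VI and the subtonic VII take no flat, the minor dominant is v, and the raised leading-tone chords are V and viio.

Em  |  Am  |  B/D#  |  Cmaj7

Em has root E, degree 1 in E minor, so i.
Am: root A is the subdominant; minor triad there is iv.
B/D# has root B, degree 5 in E minor, so V6.
Cmaj7: root C is the submediant; major seventh chord there is VI7.

i - iv - V6 - VI7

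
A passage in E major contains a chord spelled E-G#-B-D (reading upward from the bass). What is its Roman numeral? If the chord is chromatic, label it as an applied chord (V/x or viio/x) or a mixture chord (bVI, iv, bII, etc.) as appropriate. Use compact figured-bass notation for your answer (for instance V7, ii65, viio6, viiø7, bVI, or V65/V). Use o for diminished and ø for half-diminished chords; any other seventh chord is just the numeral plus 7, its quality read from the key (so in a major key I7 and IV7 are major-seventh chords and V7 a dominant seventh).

Stacked in thirds the chord is E-G#-B-D: a dominant seventh chord on E.
E is not a diatonic chord root with this quality in E major, but it lies a perfect fifth above A (IV), so the chord functions as an applied dominant of IV.

V7/IV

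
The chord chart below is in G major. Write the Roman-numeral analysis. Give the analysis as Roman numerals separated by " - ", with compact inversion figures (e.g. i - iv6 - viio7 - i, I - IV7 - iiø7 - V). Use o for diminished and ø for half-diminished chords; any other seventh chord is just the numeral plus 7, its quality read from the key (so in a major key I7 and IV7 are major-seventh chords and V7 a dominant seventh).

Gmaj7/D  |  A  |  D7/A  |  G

Gmaj7/D: root G is the tonic; major seventh chord there is I43.
A: chromatic; A is V of V, so V/V.
D7/A: root D is the dominant; dominant seventh chord there is V43.
G: root G is the tonic; major triad there is I.

I43 - V/V - V43 - I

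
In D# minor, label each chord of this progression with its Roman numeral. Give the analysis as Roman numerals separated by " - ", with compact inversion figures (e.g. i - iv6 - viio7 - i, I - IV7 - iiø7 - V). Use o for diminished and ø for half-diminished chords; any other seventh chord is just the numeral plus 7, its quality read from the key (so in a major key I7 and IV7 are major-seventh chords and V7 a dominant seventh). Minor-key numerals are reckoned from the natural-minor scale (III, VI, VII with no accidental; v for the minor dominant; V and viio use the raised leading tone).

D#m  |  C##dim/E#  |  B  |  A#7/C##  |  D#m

i - viio6 - VI - V65 - i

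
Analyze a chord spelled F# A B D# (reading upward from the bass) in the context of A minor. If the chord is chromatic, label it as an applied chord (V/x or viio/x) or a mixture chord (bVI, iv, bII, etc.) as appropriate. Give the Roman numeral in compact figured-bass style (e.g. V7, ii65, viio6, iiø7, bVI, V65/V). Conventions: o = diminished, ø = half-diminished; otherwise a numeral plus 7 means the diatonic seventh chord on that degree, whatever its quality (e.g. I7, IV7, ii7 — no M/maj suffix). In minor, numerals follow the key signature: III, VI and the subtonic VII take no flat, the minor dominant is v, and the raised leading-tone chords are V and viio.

V43/V

Stacked in thirds the chord is B-D#-F#-A: a dominant seventh chord on B.
B is not a diatonic chord root with this quality in A minor, but it lies a perfect fifth above E (V), so the chord functions as an applied dominant of V.
With F# in the bass the chord is in second inversion, so the figured bass is 43.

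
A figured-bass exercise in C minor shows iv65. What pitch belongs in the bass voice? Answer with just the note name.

Ab

iv in C minor has root F; the chord is F-Ab-C-Eb.
The figure 65 means first inversion — the third is in the bass.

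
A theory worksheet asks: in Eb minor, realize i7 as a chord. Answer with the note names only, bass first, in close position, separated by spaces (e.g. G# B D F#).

The numeral's case and figure indicate a minor seventh chord. In Eb minor its root, the first degree, is Eb.
That chord is spelled Eb-Gb-Bb-Db.

Eb Gb Bb Db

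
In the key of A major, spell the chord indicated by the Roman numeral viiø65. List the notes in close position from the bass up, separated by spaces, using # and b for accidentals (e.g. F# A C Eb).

The numeral's case and figure indicate a half-diminished seventh chord. In A major its root, the seventh degree, is G#.
Stacking thirds from G# gives G#-B-D-F#.
With the 65 figure the chord is in first inversion; from the bass B upward in close position it reads B-D-F#-G#.

B D F# G#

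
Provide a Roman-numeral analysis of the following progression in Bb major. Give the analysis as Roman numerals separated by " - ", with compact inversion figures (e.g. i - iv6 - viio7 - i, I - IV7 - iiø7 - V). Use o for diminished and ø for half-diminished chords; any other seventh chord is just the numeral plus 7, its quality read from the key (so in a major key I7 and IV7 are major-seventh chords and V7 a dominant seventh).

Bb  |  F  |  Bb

I - V - I

Bb: root Bb is the tonic; major triad there is I.
F: root F is the dominant; major triad there is V.
Bb: root Bb is the tonic; major triad there is I.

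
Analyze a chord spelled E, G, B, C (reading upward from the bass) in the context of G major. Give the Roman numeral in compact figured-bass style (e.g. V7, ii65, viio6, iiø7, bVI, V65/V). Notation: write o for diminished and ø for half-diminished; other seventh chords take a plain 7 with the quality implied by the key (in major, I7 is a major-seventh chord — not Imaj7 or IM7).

IV65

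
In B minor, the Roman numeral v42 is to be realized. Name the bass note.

E

v in B minor has root F#; the chord is F#-A-C#-E.
The figure 42 means third inversion — the seventh is in the bass.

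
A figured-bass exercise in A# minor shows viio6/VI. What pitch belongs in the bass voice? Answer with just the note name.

G#

The applied chord viio6/VI is rooted on E#: E#-G#-B.
The figure 6 means first inversion — the third is in the bass.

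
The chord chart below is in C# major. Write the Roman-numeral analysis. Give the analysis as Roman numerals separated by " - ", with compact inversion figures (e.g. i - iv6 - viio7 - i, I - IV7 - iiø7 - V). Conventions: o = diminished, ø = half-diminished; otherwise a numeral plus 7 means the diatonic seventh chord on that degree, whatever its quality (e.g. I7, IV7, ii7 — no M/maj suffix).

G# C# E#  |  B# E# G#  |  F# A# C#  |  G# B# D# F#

G#-C#-E# has root C#, degree 1 in C# major, so I64.
B#-E#-G# has root E#, degree 3 in C# major, so iii64.
F#-A#-C#: major triad on F# = scale degree 4 → IV.
G#-B#-D#-F# has root G#, degree 5 in C# major, so V7.

I64 - iii64 - IV - V7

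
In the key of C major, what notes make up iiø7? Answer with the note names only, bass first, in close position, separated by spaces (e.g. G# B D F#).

D F Ab C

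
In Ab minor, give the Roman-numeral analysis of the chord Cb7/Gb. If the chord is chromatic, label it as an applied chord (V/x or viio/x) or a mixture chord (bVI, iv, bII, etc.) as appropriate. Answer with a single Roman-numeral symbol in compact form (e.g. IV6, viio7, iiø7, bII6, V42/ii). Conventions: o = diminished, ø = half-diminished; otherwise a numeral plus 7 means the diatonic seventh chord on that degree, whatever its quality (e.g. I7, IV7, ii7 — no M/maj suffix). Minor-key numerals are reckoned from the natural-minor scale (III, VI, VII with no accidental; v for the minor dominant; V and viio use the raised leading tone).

Stacked in thirds the chord is Cb-Eb-Gb-Bbb: a dominant seventh chord on Cb.
Cb is not a diatonic chord root with this quality in Ab minor, but it lies a perfect fifth above Fb (VI), so the chord functions as an applied dominant of VI.
With Gb in the bass the chord is in second inversion, so the figured bass is 43.

V43/VI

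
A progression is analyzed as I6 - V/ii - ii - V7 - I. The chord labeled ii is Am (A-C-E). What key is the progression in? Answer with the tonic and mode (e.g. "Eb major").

G major

ii is given as A-C-E — a minor triad with root A.
ii on A implies A is the supertonic; that puts the tonic at G, and the lowercase numeral fits major mode.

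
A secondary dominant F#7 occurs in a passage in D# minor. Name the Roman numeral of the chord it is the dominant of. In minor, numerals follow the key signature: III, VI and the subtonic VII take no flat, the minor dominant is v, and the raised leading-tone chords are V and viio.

The chord is a dominant seventh chord on F#.
A dominant resolves down a perfect fifth: F# → B. In D# minor, B is scale degree 6, i.e. VI.

VI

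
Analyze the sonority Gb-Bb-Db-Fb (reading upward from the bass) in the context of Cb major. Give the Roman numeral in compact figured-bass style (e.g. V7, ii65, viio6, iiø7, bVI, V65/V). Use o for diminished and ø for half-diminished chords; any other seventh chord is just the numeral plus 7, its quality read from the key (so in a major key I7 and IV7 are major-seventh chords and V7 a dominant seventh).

V7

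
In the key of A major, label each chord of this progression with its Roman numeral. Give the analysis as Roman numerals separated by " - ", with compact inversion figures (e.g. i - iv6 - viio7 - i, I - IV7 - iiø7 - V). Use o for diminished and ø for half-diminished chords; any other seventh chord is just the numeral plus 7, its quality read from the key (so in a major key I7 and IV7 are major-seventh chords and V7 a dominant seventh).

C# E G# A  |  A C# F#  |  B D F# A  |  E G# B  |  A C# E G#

I65 - vi6 - ii7 - V - I7

C#-E-G#-A: root A is the tonic; major seventh chord there is I65.
A-C#-F# has root F#, degree 6 in A major, so vi6.
B-D-F#-A: root B is the supertonic; minor seventh chord there is ii7.
E-G#-B: root E is the dominant; major triad there is V.
A-C#-E-G#: root A is the tonic; major seventh chord there is I7.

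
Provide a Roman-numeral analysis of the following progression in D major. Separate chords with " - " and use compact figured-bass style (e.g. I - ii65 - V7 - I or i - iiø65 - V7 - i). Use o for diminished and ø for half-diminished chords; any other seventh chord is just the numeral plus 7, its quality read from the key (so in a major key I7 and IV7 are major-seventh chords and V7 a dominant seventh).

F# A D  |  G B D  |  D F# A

I6 - IV - I

F#-A-D has root D, degree 1 in D major, so I6.
G-B-D: major triad on G = scale degree 4 → IV.
D-F#-A has root D, degree 1 in D major, so I.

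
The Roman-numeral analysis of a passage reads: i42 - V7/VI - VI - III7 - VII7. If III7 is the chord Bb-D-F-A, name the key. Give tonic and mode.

G minor

The chord Bbmaj7 is a major seventh chord rooted on Bb; its label is III7.
Counting down 2 scale steps from Bb places the tonic on G; a major seventh chord on degree 3 is diatonic only in minor.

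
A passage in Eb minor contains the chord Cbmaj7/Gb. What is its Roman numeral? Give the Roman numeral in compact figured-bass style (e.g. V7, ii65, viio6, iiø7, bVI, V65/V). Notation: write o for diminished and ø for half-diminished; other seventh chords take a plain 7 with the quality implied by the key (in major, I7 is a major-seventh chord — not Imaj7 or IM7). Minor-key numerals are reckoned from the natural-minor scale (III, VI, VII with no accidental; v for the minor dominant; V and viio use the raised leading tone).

The pitches Cb-Eb-Gb-Bb form a major seventh chord rooted on Cb.
Cb is scale degree 6 in Eb minor, and a major seventh chord on that degree is written VI7.
With Gb in the bass the chord is in second inversion, so the figured bass is 43.

VI43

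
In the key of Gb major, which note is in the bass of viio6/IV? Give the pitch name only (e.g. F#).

Db

The applied chord viio6/IV is rooted on Bb: Bb-Db-Fb.
The figure 6 means first inversion — the third is in the bass.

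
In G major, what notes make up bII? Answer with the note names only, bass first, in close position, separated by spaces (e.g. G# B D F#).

Scale degree 2 in G major is A; lowering it a half step gives Ab. bII is the Neapolitan chord — a major triad on the lowered second degree.
So the chord is Ab-C-Eb.

Ab C Eb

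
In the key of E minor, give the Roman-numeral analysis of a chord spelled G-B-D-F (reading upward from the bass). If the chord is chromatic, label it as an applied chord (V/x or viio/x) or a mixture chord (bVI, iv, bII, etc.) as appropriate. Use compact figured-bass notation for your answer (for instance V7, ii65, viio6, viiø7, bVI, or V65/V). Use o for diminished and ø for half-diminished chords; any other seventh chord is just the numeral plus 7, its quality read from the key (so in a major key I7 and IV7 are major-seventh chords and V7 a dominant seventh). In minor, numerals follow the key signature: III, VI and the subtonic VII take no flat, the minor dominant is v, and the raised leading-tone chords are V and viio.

V7/VI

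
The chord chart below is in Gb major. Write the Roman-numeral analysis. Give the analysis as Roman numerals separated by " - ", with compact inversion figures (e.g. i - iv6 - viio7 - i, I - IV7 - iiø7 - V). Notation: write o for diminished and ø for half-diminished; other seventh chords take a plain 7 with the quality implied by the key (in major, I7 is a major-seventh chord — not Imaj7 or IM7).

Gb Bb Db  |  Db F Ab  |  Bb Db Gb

Gb-Bb-Db: root Gb is the tonic; major triad there is I.
Db-F-Ab: root Db is the dominant; major triad there is V.
Bb-Db-Gb: root Gb is the tonic; major triad there is I6.

I - V - I6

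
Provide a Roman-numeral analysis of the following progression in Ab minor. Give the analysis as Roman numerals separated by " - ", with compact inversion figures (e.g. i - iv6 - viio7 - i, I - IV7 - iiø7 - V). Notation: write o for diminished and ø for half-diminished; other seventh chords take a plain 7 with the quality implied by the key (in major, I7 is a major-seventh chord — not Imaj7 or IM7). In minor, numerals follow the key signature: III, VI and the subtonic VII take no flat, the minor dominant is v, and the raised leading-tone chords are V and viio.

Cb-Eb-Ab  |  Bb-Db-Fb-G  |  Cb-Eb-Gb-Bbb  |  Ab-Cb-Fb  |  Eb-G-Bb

i6 - viio65 - V7/VI - VI6 - V

Cb-Eb-Ab has root Ab, degree 1 in Ab minor, so i6.
Bb-Db-Fb-G: fully diminished seventh chord on G = scale degree 7 → viio65.
Cb-Eb-Gb-Bbb: a dominant seventh chord on Cb, the applied dominant of VI → V7/VI.
Ab-Cb-Fb has root Fb, degree 6 in Ab minor, so VI6.
Eb-G-Bb has root Eb, degree 5 in Ab minor, so V.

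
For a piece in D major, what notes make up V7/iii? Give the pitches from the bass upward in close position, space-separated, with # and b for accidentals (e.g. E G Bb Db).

C# E# G# B

The slash means an applied dominant: we want the dominant of iii. In D major, iii is F# minor, and its dominant is built on C#.
Building a dominant seventh chord on C# gives C#-E#-G#-B.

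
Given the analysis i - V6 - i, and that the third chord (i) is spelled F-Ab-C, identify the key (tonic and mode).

F minor

The anchor chord is a minor triad on F, labeled i.
If F is scale degree 1 and the mode makes that degree carry a minor triad, the tonic is F and the mode is minor.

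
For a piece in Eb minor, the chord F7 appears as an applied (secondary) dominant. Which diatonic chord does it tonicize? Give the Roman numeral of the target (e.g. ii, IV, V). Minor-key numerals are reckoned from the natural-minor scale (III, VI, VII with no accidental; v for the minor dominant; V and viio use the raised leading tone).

V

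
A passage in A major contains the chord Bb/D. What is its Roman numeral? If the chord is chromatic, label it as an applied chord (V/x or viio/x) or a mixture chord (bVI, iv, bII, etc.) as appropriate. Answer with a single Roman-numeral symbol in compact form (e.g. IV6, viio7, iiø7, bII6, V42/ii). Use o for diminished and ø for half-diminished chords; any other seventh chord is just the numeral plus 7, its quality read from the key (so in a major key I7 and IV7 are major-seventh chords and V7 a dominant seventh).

The pitches Bb-D-F form a major triad rooted on Bb.
Bb is the lowered second degree of A major (diatonic 2 would be B). This is the Neapolitan sixth — a major triad on the lowered second degree, here in its customary first inversion.
With D in the bass the chord is in first inversion, so the figured bass is 6.

bII6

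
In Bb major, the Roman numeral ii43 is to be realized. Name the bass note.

G

ii in Bb major has root C; the chord is C-Eb-G-Bb.
The figure 43 means second inversion — the fifth is in the bass.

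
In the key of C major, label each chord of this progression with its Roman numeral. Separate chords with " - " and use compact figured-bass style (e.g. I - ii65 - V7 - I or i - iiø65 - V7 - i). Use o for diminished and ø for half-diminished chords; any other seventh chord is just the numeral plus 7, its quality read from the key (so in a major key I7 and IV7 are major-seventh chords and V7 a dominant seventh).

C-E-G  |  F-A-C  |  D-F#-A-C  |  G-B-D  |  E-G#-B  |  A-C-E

I - IV - V7/V - V - V/vi - vi

C-E-G: major triad on C = scale degree 1 → I.
F-A-C: root F is the subdominant; major triad there is IV.
D-F#-A-C: a dominant seventh chord on D, the applied dominant of V → V7/V.
G-B-D: major triad on G = scale degree 5 → V.
E-G#-B: a major triad on E, the applied dominant of vi → V/vi.
A-C-E has root A, degree 6 in C major, so vi.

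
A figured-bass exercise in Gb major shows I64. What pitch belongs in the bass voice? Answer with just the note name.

I in Gb major has root Gb; the chord is Gb-Bb-Db.
The figure 64 means second inversion — the fifth is in the bass.

Db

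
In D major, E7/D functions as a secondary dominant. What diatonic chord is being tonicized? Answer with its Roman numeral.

The chord is a dominant seventh chord on E.
A dominant resolves down a perfect fifth: E → A. In D major, A is scale degree 5, i.e. V.

V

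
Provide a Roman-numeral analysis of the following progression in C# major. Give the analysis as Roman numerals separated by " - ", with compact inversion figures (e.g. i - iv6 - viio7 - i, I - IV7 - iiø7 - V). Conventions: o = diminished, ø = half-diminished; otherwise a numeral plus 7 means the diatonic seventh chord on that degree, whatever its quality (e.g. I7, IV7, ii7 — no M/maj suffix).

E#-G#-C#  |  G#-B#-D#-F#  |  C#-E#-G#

E#-G#-C# has root C#, degree 1 in C# major, so I6.
G#-B#-D#-F#: root G# is the dominant; dominant seventh chord there is V7.
C#-E#-G#: major triad on C# = scale degree 1 → I.

I6 - V7 - I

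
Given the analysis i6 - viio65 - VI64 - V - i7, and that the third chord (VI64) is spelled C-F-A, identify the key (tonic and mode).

VI64 is given as C-F-A — a major triad with root F.
Counting down 5 scale steps from F places the tonic on A; a major triad on degree 6 is diatonic only in minor.

A minor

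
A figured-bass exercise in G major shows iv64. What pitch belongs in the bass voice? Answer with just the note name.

iv in G major has root C; the chord is C-Eb-G.
The figure 64 means second inversion — the fifth is in the bass.

G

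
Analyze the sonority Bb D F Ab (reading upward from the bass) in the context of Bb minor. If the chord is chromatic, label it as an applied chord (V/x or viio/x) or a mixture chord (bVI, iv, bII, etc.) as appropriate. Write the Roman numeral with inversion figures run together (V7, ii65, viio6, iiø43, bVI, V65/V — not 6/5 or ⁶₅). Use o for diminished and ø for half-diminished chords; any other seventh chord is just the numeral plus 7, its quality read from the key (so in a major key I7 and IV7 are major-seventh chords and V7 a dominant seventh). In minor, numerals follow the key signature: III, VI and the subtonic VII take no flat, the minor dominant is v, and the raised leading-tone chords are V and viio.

V7/iv

Stacked in thirds the chord is Bb-D-F-Ab: a dominant seventh chord on Bb.
Bb is not a diatonic chord root with this quality in Bb minor, but it lies a perfect fifth above Eb (iv), so the chord functions as an applied dominant of iv.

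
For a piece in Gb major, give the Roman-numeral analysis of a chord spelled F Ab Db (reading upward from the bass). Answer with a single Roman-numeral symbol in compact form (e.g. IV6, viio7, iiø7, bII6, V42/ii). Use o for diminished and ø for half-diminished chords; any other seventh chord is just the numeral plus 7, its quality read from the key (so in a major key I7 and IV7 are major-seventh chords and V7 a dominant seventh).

The pitches Db-F-Ab form a major triad rooted on Db.
In Gb major, Db is the dominant; the diatonic major triad there is V.
With F in the bass the chord is in first inversion, so the figured bass is 6.

V6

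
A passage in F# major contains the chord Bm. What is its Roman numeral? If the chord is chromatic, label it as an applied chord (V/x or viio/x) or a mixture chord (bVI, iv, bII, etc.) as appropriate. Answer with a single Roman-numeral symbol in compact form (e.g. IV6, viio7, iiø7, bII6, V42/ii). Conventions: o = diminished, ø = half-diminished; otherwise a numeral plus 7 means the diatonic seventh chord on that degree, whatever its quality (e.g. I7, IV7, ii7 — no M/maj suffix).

iv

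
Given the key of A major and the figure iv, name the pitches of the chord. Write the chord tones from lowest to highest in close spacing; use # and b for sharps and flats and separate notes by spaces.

iv is the minor subdominant, borrowed from the parallel minor. In A major that root is D.
So the chord is D-F-A, a minor triad.

D F A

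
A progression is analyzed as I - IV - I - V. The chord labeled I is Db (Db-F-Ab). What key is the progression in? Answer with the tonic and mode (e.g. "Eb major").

Db major

The chord Db is a major triad rooted on Db; its label is I.
If Db is scale degree 1 and the mode makes that degree carry a major triad, the tonic is Db and the mode is major.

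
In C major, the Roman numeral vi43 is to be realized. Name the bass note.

vi in C major has root A; the chord is A-C-E-G.
The figure 43 means second inversion — the fifth is in the bass.

E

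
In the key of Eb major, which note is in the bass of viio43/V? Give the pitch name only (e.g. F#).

Eb

The applied chord viio43/V is rooted on A: A-C-Eb-Gb.
The figure 43 means second inversion — the fifth is in the bass.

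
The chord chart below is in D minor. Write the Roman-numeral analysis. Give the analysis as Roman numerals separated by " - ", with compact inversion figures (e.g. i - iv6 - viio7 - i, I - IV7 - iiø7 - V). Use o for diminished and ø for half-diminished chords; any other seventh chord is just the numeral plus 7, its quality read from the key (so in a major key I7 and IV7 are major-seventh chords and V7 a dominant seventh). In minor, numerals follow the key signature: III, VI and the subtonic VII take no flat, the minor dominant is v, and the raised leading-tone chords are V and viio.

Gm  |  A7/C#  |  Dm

Gm has root G, degree 4 in D minor, so iv.
A7/C# has root A, degree 5 in D minor, so V65.
Dm has root D, degree 1 in D minor, so i.

iv - V65 - i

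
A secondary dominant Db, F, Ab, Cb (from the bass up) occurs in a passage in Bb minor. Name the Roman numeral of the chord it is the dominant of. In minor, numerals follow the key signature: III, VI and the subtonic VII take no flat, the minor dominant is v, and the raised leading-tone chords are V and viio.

VI

The chord is a dominant seventh chord on Db.
A dominant resolves down a perfect fifth: Db → Gb. In Bb minor, Gb is scale degree 6, i.e. VI.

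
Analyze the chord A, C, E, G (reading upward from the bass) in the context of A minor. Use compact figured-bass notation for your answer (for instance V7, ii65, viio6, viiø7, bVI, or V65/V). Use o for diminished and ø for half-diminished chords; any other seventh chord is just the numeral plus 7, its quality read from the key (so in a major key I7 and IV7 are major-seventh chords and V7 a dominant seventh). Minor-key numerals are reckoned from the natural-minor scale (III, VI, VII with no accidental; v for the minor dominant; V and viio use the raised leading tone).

Stacked in thirds the chord is A-C-E-G: a minor seventh chord on A.
In A minor, A is the tonic; the diatonic minor seventh chord there is i7.

i7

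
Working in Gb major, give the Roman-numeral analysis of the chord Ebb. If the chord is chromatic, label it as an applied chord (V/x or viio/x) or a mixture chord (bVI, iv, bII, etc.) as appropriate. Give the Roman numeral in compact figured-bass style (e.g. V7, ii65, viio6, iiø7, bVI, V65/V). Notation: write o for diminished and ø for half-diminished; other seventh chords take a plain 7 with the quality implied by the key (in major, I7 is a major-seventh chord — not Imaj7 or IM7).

The pitches Ebb-Gb-Bbb form a major triad rooted on Ebb.
Ebb is the lowered sixth degree of Gb major (diatonic 6 would be Eb). This is a major triad on the lowered sixth degree, borrowed from the parallel minor.

bVI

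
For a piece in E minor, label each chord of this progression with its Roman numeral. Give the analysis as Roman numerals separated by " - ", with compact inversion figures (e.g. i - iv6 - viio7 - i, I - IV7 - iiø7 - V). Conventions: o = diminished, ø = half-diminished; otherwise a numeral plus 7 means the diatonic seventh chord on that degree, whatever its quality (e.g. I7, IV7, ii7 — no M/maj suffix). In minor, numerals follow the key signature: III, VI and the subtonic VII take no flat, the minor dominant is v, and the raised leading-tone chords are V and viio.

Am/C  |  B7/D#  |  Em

iv6 - V65 - i

Am/C: minor triad on A = scale degree 4 → iv6.
B7/D#: root B is the dominant; dominant seventh chord there is V65.
Em has root E, degree 1 in E minor, so i.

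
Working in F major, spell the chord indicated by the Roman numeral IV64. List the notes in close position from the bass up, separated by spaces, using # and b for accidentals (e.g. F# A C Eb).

F Bb D

The numeral's case and figure indicate a major triad. In F major its root, the fourth degree, is Bb.
That chord is spelled Bb-D-F.
With the 64 figure the chord is in second inversion; from the bass F upward in close position it reads F-Bb-D.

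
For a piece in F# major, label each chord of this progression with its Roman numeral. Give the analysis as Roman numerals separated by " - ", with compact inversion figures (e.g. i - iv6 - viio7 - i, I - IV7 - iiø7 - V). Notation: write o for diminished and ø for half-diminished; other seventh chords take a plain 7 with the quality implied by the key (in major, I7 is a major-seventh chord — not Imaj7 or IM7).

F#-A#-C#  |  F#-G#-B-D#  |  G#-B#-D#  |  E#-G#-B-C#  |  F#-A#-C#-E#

F#-A#-C#: major triad on F# = scale degree 1 → I.
F#-G#-B-D#: root G# is the supertonic; minor seventh chord there is ii42.
G#-B#-D# is the secondary dominant of V (major triad on G#): V/V.
E#-G#-B-C# has root C#, degree 5 in F# major, so V65.
F#-A#-C#-E#: root F# is the tonic; major seventh chord there is I7.

I - ii42 - V/V - V65 - I7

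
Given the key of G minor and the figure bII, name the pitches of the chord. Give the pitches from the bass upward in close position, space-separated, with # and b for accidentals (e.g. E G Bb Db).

Ab C Eb

bII is the Neapolitan chord — a major triad on the lowered second degree. In G minor that root is Ab.
So the chord is Ab-C-Eb.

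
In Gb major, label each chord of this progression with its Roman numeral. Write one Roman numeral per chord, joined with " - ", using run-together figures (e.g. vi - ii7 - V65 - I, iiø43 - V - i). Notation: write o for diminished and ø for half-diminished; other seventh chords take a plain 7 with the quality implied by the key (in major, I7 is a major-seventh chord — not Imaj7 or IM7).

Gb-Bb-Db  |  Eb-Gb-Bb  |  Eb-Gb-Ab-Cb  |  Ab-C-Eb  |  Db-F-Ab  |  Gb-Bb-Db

I - vi - ii43 - V/V - V - I

Gb-Bb-Db: major triad on Gb = scale degree 1 → I.
Eb-Gb-Bb: root Eb is the submediant; minor triad there is vi.
Eb-Gb-Ab-Cb: minor seventh chord on Ab = scale degree 2 → ii43.
Ab-C-Eb is the secondary dominant of V (major triad on Ab): V/V.
Db-F-Ab: major triad on Db = scale degree 5 → V.
Gb-Bb-Db: root Gb is the tonic; major triad there is I.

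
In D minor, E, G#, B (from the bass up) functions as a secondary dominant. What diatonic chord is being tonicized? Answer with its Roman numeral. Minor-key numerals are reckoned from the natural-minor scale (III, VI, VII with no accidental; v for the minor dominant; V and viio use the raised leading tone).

The chord is a major triad on E.
A dominant resolves down a perfect fifth: E → A. In D minor, A is scale degree 5, i.e. V.

V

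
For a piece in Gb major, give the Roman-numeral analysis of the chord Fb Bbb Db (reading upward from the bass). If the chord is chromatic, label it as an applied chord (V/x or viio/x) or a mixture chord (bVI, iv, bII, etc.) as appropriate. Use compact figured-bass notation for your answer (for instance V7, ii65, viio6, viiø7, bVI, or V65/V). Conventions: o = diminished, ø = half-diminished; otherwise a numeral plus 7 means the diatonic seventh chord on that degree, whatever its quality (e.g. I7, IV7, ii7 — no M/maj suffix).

The pitches Bbb-Db-Fb form a major triad rooted on Bbb.
Bbb is the lowered third degree of Gb major (diatonic 3 would be Bb). This is a major triad on the lowered third degree, borrowed from the parallel minor.
With Fb in the bass the chord is in second inversion, so the figured bass is 64.

bIII64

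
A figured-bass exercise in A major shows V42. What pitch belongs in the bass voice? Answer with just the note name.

V in A major has root E; the chord is E-G#-B-D.
The figure 42 means third inversion — the seventh is in the bass.

D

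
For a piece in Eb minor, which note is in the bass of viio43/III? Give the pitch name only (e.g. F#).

The applied chord viio43/III is rooted on F: F-Ab-Cb-Ebb.
The figure 43 means second inversion — the fifth is in the bass.

Cb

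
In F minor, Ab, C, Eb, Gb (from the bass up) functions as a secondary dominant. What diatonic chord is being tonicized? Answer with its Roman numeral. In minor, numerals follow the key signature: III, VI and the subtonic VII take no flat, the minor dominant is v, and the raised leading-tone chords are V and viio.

The chord is a dominant seventh chord on Ab.
A dominant resolves down a perfect fifth: Ab → Db. In F minor, Db is scale degree 6, i.e. VI.

VI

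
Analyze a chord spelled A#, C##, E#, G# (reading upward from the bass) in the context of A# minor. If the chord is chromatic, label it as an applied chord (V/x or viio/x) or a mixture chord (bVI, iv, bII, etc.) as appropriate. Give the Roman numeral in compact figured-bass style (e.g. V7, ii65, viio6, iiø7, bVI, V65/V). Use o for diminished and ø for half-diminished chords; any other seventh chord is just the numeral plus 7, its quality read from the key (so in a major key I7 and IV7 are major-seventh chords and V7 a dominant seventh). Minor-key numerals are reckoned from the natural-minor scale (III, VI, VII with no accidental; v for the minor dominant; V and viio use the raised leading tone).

V7/iv

Stacked in thirds the chord is A#-C##-E#-G#: a dominant seventh chord on A#.
A# is not a diatonic chord root with this quality in A# minor, but it lies a perfect fifth above D# (iv), so the chord functions as an applied dominant of iv.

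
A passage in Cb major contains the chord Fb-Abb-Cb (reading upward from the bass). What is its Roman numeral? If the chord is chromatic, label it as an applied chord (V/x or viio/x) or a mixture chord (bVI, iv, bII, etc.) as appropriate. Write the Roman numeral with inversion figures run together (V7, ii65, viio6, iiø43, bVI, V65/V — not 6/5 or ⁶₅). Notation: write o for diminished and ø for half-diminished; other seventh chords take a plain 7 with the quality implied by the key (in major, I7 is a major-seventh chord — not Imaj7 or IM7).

iv

The pitches Fb-Abb-Cb form a minor triad rooted on Fb.
Fb is the fourth degree of Cb major. This is the minor subdominant, borrowed from the parallel minor.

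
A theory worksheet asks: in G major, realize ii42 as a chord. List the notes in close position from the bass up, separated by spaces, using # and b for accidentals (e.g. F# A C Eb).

G A C E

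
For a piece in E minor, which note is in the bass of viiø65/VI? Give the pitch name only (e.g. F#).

The applied chord viiø65/VI is rooted on B: B-D-F-A.
The figure 65 means first inversion — the third is in the bass.

D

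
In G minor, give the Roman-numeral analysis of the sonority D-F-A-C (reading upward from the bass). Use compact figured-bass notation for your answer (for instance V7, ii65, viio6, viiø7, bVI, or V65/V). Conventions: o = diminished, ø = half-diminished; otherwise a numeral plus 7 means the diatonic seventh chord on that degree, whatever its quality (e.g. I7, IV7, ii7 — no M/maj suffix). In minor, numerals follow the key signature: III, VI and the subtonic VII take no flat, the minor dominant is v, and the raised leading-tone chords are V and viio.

Stacked in thirds the chord is D-F-A-C: a minor seventh chord on D.
D is scale degree 5 in G minor, and a minor seventh chord on that degree is written v7.

v7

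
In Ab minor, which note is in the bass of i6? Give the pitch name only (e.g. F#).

i in Ab minor has root Ab; the chord is Ab-Cb-Eb.
The figure 6 means first inversion — the third is in the bass.

Cb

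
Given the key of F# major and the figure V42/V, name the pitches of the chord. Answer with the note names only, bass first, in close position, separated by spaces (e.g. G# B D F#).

V42/V is a secondary dominant — the dominant seventh of V. V in F# major is C#, so the applied chord's root is G#, a perfect fifth above.
Building a dominant seventh chord on G# gives G#-B#-D#-F#.
The figured bass 42 indicates third inversion, placing the seventh (F#) in the bass: F#-G#-B#-D#.

F# G# B# D#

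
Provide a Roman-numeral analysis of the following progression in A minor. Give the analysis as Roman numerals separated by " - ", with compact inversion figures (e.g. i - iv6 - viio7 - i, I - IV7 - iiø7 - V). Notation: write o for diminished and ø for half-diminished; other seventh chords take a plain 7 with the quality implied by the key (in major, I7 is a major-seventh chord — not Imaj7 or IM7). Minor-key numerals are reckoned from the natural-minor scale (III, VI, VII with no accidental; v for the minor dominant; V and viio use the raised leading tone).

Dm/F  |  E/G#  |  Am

Dm/F: minor triad on D = scale degree 4 → iv6.
E/G#: root E is the dominant; major triad there is V6.
Am: root A is the tonic; minor triad there is i.

iv6 - V6 - i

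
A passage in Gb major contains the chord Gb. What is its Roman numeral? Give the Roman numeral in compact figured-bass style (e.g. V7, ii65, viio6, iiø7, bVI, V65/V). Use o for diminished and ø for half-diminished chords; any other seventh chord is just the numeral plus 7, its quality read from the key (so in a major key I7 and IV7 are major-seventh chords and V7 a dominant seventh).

I

The pitches Gb-Bb-Db form a major triad rooted on Gb.
In Gb major, Gb is the tonic; the diatonic major triad there is I.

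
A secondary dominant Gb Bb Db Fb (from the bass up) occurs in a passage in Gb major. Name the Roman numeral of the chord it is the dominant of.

IV

The chord is a dominant seventh chord on Gb.
A dominant resolves down a perfect fifth: Gb → Cb. In Gb major, Cb is scale degree 4, i.e. IV.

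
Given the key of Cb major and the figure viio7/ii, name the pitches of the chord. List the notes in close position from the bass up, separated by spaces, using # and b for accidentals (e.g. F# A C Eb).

The slash marks an applied leading-tone chord: viio of ii. In Cb major, ii is Db, so the leading tone to it is C, a half step below.
Building a fully diminished seventh chord on C gives C-Eb-Gb-Bbb.

C Eb Gb Bbb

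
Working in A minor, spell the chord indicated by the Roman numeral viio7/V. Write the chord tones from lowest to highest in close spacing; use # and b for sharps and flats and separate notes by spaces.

D# F# A C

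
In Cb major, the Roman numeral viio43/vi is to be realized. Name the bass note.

The applied chord viio43/vi is rooted on G: G-Bb-Db-Fb.
The figure 43 means second inversion — the fifth is in the bass.

Db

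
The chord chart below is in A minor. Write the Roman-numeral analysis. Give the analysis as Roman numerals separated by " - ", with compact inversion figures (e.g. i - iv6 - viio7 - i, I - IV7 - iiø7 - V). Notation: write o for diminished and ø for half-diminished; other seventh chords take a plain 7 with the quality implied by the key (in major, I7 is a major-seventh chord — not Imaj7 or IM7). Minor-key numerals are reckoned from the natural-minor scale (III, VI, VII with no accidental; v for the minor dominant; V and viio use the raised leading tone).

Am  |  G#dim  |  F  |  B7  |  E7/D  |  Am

i - viio - VI - V7/V - V42 - i

Am: minor triad on A = scale degree 1 → i.
G#dim: root G# is the leading tone; diminished triad there is viio.
F: major triad on F = scale degree 6 → VI.
B7: chromatic; B is V of V, so V7/V.
E7/D has root E, degree 5 in A minor, so V42.
Am has root A, degree 1 in A minor, so i.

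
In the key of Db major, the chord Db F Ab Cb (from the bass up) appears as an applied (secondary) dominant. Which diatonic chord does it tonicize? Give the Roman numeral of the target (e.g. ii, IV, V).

The chord is a dominant seventh chord on Db.
A dominant resolves down a perfect fifth: Db → Gb. In Db major, Gb is scale degree 4, i.e. IV.

IV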